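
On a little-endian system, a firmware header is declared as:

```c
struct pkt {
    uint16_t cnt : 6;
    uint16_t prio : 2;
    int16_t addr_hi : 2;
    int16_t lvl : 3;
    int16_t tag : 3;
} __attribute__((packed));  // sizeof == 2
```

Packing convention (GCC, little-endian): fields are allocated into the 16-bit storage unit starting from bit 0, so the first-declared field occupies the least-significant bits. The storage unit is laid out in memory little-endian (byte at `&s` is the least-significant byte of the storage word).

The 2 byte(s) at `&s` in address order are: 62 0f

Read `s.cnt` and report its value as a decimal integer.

[0]=0x62 [1]=0x0f (little-endian) → word 0x0f62
cnt:6 @ bit 0 → (0x0f62>>0)&0x3f = 0x22  ←
prio:2 @ bit 6 → (0x0f62>>6)&0x3 = 0x1
addr_hi:2 @ bit 8 → (0x0f62>>8)&0x3 = 0x3
lvl:3 @ bit 10 → (0x0f62>>10)&0x7 = 0x3
tag:3 @ bit 13 → (0x0f62>>13)&0x7 = 0x0

34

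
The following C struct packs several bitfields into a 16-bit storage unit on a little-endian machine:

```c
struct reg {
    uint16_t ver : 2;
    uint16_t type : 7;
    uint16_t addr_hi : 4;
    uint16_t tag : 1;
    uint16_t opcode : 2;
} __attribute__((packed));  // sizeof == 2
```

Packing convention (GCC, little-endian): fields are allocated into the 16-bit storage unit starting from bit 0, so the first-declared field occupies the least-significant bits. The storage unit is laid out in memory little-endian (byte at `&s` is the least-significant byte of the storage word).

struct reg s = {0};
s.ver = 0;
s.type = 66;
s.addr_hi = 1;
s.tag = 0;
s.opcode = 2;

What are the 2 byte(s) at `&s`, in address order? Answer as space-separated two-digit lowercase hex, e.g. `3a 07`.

08 83

[0+:2] ver=0 & 0x3 = 0x0; word=0x0000
[2+:7] type=66 & 0x7f = 0x42; word=0x0108
[9+:4] addr_hi=1 & 0xf = 0x1; word=0x0308
[13+:1] tag=0 & 0x1 = 0x0; word=0x0308
[14+:2] opcode=2 & 0x3 = 0x2; word=0x8308
word = 0x8308 → little-endian bytes:
  [0]=0x08  [1]=0x83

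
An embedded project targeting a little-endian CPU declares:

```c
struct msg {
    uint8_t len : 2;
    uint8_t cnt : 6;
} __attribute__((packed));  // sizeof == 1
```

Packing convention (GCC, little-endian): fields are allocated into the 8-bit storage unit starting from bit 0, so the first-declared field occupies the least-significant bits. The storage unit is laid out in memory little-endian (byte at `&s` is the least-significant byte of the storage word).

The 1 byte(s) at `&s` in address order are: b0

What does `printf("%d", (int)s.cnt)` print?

[0]=0xb0 (little-endian) → word 0xb0
len [0+:2] = (word>>0) & 0x3 = 0
cnt [2+:6] = (word>>2) & 0x3f = 44  ←

44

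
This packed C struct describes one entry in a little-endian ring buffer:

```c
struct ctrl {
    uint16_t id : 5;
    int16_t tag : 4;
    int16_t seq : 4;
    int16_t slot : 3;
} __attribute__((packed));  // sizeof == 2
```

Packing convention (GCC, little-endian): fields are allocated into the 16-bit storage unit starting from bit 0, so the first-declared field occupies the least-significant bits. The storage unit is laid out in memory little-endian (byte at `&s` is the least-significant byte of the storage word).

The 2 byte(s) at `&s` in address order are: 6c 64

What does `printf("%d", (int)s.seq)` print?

2

[0]=0x6c [1]=0x64 (little-endian) → word 0x646c
id:5 @ bit 0 → (0x646c>>0)&0x1f = 0xc
tag:4 @ bit 5 → (0x646c>>5)&0xf = 0x3
seq:4 @ bit 9 → (0x646c>>9)&0xf = 0x2  ←
slot:3 @ bit 13 → (0x646c>>13)&0x7 = 0x3
seq signed 4b, MSB=0: value = 2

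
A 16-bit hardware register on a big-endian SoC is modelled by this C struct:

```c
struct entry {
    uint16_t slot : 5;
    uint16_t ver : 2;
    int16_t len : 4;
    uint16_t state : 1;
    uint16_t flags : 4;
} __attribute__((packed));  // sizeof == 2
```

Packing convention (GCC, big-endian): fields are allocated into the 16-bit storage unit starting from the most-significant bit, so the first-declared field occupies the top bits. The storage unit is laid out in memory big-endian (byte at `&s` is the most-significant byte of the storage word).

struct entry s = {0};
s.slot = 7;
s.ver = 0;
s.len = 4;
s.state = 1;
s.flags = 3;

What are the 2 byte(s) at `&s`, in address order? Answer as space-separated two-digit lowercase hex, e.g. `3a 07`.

slot:5 = 7 → 0x7 << 11 → word 0x3800
ver:2 = 0 → 0x0 << 9 → word 0x3800
len:4 = 4 → 0x4 << 5 → word 0x3880
state:1 = 1 → 0x1 << 4 → word 0x3890
flags:4 = 3 → 0x3 << 0 → word 0x3893
word = 0x3893 → big-endian bytes:
  [0]=0x38  [1]=0x93

38 93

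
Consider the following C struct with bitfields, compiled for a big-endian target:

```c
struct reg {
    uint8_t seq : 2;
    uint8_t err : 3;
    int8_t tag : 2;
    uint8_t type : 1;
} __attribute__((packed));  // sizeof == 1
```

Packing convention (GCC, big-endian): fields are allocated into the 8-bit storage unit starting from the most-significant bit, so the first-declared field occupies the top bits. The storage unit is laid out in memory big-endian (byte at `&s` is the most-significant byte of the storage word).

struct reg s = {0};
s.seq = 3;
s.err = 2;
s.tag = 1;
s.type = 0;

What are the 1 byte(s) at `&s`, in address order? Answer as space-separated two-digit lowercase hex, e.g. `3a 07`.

d2

seq (2b) val=3 bits=0x3 at bit 6: 0xc0
err (3b) val=2 bits=0x2 at bit 3: 0xd0
tag (2b) val=1 bits=0x1 at bit 1: 0xd2
type (1b) val=0 bits=0x0 at bit 0: 0xd2
word = 0xd2 → big-endian bytes:
  [0]=0xd2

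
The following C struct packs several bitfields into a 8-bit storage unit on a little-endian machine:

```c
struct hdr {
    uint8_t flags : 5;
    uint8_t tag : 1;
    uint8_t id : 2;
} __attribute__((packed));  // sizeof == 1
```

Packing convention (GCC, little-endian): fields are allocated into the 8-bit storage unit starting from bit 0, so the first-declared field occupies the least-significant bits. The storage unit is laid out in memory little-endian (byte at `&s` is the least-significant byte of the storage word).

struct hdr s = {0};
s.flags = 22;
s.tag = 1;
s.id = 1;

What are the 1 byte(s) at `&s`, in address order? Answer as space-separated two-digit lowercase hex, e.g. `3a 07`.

76

[0+:5] flags=22 & 0x1f = 0x16; word=0x16
[5+:1] tag=1 & 0x1 = 0x1; word=0x36
[6+:2] id=1 & 0x3 = 0x1; word=0x76
word = 0x76 → little-endian bytes:
  [0]=0x76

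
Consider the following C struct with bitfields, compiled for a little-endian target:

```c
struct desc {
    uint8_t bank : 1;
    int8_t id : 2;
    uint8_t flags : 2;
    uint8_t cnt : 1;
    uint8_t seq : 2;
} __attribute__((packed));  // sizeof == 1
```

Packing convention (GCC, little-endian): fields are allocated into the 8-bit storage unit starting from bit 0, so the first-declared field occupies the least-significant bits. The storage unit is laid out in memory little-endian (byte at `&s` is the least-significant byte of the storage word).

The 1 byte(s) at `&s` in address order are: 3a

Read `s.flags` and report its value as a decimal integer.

[0]=0x3a (little-endian) → word 0x3a
bank:1 @ bit 0 → (0x3a>>0)&0x1 = 0x0
id:2 @ bit 1 → (0x3a>>1)&0x3 = 0x1
flags:2 @ bit 3 → (0x3a>>3)&0x3 = 0x3  ←
cnt:1 @ bit 5 → (0x3a>>5)&0x1 = 0x1
seq:2 @ bit 6 → (0x3a>>6)&0x3 = 0x0

3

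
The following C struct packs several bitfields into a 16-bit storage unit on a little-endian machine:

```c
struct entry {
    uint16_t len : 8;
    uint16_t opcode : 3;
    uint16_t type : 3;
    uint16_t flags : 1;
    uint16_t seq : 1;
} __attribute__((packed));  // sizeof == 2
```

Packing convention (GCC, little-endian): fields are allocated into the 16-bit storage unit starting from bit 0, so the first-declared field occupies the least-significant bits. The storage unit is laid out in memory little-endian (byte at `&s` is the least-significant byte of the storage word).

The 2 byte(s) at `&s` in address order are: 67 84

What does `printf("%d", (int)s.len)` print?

[0]=0x67 [1]=0x84 (little-endian) → word 0x8467
len:8 @ bit 0 → (0x8467>>0)&0xff = 0x67  ←
opcode:3 @ bit 8 → (0x8467>>8)&0x7 = 0x4
type:3 @ bit 11 → (0x8467>>11)&0x7 = 0x0
flags:1 @ bit 14 → (0x8467>>14)&0x1 = 0x0
seq:1 @ bit 15 → (0x8467>>15)&0x1 = 0x1

103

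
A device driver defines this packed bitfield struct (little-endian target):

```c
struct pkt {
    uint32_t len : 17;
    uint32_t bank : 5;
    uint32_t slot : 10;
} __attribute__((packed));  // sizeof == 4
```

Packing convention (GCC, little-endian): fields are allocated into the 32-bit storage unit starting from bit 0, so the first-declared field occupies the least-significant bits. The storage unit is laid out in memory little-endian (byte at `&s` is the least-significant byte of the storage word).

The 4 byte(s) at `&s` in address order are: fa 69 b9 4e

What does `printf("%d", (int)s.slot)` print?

[0]=0xfa [1]=0x69 [2]=0xb9 [3]=0x4e (little-endian) → word 0x4eb969fa
len:17 @ bit 0 → (0x4eb969fa>>0)&0x1ffff = 0x169fa
bank:5 @ bit 17 → (0x4eb969fa>>17)&0x1f = 0x1c
slot:10 @ bit 22 → (0x4eb969fa>>22)&0x3ff = 0x13a  ←

314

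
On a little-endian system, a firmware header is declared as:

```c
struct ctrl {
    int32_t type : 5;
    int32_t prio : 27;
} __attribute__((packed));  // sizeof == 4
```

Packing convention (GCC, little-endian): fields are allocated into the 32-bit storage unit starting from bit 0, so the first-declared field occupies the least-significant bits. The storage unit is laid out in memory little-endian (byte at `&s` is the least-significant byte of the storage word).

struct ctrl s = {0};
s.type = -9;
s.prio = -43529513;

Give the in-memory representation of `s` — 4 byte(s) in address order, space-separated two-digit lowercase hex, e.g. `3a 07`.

f7 5a f9 ac

type:5 = -9 → 0x17 << 0 → word 0x00000017
prio:27 = -43529513 → 0x567cad7 << 5 → word 0xacf95af7
word = 0xacf95af7 → little-endian bytes:
  [0]=0xf7  [1]=0x5a  [2]=0xf9  [3]=0xac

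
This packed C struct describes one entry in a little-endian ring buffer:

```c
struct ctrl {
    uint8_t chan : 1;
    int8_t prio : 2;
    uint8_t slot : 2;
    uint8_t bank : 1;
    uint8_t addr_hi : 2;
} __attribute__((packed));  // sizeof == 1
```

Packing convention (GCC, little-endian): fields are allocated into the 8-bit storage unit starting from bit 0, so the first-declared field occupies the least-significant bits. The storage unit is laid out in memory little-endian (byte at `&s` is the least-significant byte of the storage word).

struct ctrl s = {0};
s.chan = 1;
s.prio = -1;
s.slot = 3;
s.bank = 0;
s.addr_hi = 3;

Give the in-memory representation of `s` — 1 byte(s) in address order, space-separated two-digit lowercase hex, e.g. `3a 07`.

df

chan:1 = 1 → 0x1 << 0 → word 0x01
prio:2 = -1 → 0x3 << 1 → word 0x07
slot:2 = 3 → 0x3 << 3 → word 0x1f
bank:1 = 0 → 0x0 << 5 → word 0x1f
addr_hi:2 = 3 → 0x3 << 6 → word 0xdf
word = 0xdf → little-endian bytes:
  [0]=0xdf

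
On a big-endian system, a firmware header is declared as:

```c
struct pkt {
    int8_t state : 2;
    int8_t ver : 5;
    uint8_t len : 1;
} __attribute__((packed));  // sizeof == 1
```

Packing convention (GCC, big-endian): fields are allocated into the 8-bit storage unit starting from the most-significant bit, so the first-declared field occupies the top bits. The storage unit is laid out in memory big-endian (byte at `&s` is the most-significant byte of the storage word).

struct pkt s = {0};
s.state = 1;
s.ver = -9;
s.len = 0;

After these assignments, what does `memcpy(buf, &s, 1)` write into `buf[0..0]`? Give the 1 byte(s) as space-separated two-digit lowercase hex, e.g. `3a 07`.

6e

[6+:2] state=1 & 0x3 = 0x1; word=0x40
[1+:5] ver=-9 & 0x1f = 0x17; word=0x6e
[0+:1] len=0 & 0x1 = 0x0; word=0x6e
word = 0x6e → big-endian bytes:
  [0]=0x6e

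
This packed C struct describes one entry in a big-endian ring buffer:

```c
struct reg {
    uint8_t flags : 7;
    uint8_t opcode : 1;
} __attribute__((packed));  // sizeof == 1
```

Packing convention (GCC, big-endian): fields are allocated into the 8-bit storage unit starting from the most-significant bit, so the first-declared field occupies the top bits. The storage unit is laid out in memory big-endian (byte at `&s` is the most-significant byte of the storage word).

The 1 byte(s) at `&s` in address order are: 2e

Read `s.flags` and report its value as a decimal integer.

[0]=0x2e (big-endian) → word 0x2e
flags [1+:7] = (word>>1) & 0x7f = 23  ←
opcode [0+:1] = (word>>0) & 0x1 = 0

23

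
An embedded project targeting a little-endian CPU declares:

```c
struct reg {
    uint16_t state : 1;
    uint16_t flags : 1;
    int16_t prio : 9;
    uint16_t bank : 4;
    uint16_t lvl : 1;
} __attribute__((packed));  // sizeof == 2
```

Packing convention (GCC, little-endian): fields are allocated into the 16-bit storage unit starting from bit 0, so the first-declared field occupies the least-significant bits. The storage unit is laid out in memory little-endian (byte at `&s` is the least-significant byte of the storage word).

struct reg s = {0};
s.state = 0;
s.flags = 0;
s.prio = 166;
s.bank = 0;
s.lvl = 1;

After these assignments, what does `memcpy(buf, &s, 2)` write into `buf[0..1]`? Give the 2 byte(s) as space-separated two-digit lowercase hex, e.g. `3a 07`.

state (1b) val=0 bits=0x0 at bit 0: 0x0000
flags (1b) val=0 bits=0x0 at bit 1: 0x0000
prio (9b) val=166 bits=0xa6 at bit 2: 0x0298
bank (4b) val=0 bits=0x0 at bit 11: 0x0298
lvl (1b) val=1 bits=0x1 at bit 15: 0x8298
word = 0x8298 → little-endian bytes:
  [0]=0x98  [1]=0x82

98 82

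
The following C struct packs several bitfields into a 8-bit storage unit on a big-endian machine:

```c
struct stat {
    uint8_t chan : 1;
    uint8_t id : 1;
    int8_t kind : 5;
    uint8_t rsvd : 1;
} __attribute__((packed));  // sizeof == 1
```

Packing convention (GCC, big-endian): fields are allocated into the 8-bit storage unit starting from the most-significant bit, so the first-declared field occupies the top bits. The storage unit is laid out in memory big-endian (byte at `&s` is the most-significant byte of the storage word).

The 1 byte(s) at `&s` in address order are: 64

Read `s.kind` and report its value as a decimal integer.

[0]=0x64 (big-endian) → word 0x64
chan [7+:1] = (word>>7) & 0x1 = 0
id [6+:1] = (word>>6) & 0x1 = 1
kind [1+:5] = (word>>1) & 0x1f = 18  ←
rsvd [0+:1] = (word>>0) & 0x1 = 0
kind signed 5b, MSB=1: 18 - 32 = -14

-14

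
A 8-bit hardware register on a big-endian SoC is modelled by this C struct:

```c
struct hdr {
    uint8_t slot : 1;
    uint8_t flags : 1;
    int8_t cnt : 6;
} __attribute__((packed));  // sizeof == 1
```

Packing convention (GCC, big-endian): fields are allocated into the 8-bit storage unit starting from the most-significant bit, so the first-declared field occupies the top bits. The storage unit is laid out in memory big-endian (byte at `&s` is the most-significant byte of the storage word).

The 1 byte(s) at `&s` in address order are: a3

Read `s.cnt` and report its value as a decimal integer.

-29

[0]=0xa3 (big-endian) → word 0xa3
slot [7+:1] = (word>>7) & 0x1 = 1
flags [6+:1] = (word>>6) & 0x1 = 0
cnt [0+:6] = (word>>0) & 0x3f = 35  ←
cnt signed 6b, MSB=1: 35 - 64 = -29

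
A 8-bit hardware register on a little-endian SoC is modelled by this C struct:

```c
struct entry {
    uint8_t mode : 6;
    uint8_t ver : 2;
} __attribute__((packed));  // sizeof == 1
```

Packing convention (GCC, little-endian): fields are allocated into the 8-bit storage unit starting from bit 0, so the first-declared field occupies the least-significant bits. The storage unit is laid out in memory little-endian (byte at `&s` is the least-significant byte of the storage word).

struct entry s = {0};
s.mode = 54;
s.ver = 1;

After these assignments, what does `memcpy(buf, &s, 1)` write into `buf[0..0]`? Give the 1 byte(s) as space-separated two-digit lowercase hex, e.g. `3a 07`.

76

mode (6b) val=54 bits=0x36 at bit 0: 0x36
ver (2b) val=1 bits=0x1 at bit 6: 0x76
word = 0x76 → little-endian bytes:
  [0]=0x76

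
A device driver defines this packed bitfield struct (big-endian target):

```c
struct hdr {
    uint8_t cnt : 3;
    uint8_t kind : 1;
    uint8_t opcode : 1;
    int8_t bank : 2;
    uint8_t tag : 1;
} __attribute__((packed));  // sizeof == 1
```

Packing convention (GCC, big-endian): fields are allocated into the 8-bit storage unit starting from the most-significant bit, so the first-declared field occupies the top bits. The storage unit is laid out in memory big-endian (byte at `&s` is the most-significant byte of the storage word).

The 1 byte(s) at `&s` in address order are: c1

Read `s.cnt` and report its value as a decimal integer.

[0]=0xc1 (big-endian) → word 0xc1
cnt:3 @ bit 5 → (0xc1>>5)&0x7 = 0x6  ←
kind:1 @ bit 4 → (0xc1>>4)&0x1 = 0x0
opcode:1 @ bit 3 → (0xc1>>3)&0x1 = 0x0
bank:2 @ bit 1 → (0xc1>>1)&0x3 = 0x0
tag:1 @ bit 0 → (0xc1>>0)&0x1 = 0x1

6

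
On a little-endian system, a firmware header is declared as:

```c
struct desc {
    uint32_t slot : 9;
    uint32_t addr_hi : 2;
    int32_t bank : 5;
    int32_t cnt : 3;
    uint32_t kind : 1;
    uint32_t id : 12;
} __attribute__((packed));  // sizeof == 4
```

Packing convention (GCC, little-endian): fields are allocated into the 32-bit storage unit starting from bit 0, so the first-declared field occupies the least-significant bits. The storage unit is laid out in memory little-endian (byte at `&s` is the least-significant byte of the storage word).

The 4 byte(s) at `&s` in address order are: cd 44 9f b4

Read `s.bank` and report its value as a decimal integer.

8

[0]=0xcd [1]=0x44 [2]=0x9f [3]=0xb4 (little-endian) → word 0xb49f44cd
slot:9 @ bit 0 → (0xb49f44cd>>0)&0x1ff = 0xcd
addr_hi:2 @ bit 9 → (0xb49f44cd>>9)&0x3 = 0x2
bank:5 @ bit 11 → (0xb49f44cd>>11)&0x1f = 0x8  ←
cnt:3 @ bit 16 → (0xb49f44cd>>16)&0x7 = 0x7
kind:1 @ bit 19 → (0xb49f44cd>>19)&0x1 = 0x1
id:12 @ bit 20 → (0xb49f44cd>>20)&0xfff = 0xb49
bank signed 5b, MSB=0: value = 8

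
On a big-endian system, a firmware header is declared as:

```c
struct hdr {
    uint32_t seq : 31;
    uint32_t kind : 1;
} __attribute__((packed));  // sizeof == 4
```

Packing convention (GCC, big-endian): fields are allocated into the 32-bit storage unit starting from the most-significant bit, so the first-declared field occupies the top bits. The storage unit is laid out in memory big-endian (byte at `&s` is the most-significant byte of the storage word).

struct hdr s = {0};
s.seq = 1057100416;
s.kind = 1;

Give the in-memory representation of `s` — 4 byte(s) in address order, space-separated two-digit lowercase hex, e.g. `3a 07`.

7e 04 25 01

[1+:31] seq=1057100416 & 0x7fffffff = 0x3f021280; word=0x7e042500
[0+:1] kind=1 & 0x1 = 0x1; word=0x7e042501
word = 0x7e042501 → big-endian bytes:
  [0]=0x7e  [1]=0x04  [2]=0x25  [3]=0x01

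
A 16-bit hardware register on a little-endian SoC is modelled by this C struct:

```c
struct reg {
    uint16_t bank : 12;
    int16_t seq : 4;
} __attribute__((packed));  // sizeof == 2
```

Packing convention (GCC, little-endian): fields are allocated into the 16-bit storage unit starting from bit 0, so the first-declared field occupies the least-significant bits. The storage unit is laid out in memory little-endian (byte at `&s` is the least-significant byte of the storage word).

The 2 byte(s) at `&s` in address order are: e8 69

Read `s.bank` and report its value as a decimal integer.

2536

[0]=0xe8 [1]=0x69 (little-endian) → word 0x69e8
bank:12 @ bit 0 → (0x69e8>>0)&0xfff = 0x9e8  ←
seq:4 @ bit 12 → (0x69e8>>12)&0xf = 0x6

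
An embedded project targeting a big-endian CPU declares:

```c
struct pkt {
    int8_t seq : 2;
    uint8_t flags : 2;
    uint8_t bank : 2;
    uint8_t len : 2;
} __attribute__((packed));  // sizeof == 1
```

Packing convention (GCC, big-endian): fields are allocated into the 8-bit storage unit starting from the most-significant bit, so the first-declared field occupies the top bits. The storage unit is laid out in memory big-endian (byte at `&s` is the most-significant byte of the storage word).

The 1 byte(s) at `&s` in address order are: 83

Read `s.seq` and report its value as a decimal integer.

-2

[0]=0x83 (big-endian) → word 0x83
seq:2 @ bit 6 → (0x83>>6)&0x3 = 0x2  ←
flags:2 @ bit 4 → (0x83>>4)&0x3 = 0x0
bank:2 @ bit 2 → (0x83>>2)&0x3 = 0x0
len:2 @ bit 0 → (0x83>>0)&0x3 = 0x3
seq signed 2b, MSB=1: 2 - 4 = -2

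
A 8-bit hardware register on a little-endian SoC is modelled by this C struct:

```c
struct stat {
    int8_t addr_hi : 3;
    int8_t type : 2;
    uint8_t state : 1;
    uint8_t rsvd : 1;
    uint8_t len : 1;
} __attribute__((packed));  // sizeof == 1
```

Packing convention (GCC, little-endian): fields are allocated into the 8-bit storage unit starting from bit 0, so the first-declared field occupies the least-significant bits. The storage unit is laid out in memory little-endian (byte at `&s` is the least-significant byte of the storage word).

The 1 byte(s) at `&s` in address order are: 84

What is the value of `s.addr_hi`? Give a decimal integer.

-4

[0]=0x84 (little-endian) → word 0x84
addr_hi:3 @ bit 0 → (0x84>>0)&0x7 = 0x4  ←
type:2 @ bit 3 → (0x84>>3)&0x3 = 0x0
state:1 @ bit 5 → (0x84>>5)&0x1 = 0x0
rsvd:1 @ bit 6 → (0x84>>6)&0x1 = 0x0
len:1 @ bit 7 → (0x84>>7)&0x1 = 0x1
addr_hi signed 3b, MSB=1: 4 - 8 = -4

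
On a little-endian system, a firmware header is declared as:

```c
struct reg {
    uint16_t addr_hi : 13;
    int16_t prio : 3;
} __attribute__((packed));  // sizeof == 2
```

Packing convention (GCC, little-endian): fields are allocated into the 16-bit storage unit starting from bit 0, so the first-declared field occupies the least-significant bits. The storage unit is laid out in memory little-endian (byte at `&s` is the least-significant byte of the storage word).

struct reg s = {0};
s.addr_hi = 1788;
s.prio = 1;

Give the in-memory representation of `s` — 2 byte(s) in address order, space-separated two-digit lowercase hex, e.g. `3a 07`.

addr_hi (13b) val=1788 bits=0x6fc at bit 0: 0x06fc
prio (3b) val=1 bits=0x1 at bit 13: 0x26fc
word = 0x26fc → little-endian bytes:
  [0]=0xfc  [1]=0x26

fc 26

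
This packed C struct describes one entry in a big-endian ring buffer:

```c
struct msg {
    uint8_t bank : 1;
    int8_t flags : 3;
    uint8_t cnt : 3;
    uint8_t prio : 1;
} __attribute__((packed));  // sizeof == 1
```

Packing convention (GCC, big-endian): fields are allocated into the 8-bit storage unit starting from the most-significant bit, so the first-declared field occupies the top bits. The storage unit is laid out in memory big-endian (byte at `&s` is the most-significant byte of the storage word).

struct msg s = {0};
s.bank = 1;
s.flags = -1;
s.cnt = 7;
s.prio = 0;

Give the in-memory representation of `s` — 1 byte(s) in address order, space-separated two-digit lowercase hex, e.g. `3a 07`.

fe

bank:1 = 1 → 0x1 << 7 → word 0x80
flags:3 = -1 → 0x7 << 4 → word 0xf0
cnt:3 = 7 → 0x7 << 1 → word 0xfe
prio:1 = 0 → 0x0 << 0 → word 0xfe
word = 0xfe → big-endian bytes:
  [0]=0xfe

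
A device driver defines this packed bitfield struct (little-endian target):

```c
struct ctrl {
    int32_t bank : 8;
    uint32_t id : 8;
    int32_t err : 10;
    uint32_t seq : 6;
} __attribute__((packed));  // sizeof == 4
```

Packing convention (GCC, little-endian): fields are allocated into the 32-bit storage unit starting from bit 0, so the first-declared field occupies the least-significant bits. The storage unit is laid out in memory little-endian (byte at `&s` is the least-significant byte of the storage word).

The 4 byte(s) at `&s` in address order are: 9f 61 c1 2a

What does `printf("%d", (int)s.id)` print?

[0]=0x9f [1]=0x61 [2]=0xc1 [3]=0x2a (little-endian) → word 0x2ac1619f
bank [0+:8] = (word>>0) & 0xff = 159
id [8+:8] = (word>>8) & 0xff = 97  ←
err [16+:10] = (word>>16) & 0x3ff = 705
seq [26+:6] = (word>>26) & 0x3f = 10

97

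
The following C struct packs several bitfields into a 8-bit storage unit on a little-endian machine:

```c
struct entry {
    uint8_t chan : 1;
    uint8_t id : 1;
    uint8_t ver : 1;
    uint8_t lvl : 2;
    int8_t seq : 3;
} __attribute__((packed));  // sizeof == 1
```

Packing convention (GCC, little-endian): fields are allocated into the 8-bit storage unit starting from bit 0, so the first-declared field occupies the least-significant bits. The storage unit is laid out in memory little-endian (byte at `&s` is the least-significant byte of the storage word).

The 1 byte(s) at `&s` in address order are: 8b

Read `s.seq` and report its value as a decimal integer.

[0]=0x8b (little-endian) → word 0x8b
chan:1 @ bit 0 → (0x8b>>0)&0x1 = 0x1
id:1 @ bit 1 → (0x8b>>1)&0x1 = 0x1
ver:1 @ bit 2 → (0x8b>>2)&0x1 = 0x0
lvl:2 @ bit 3 → (0x8b>>3)&0x3 = 0x1
seq:3 @ bit 5 → (0x8b>>5)&0x7 = 0x4  ←
seq signed 3b, MSB=1: 4 - 8 = -4

-4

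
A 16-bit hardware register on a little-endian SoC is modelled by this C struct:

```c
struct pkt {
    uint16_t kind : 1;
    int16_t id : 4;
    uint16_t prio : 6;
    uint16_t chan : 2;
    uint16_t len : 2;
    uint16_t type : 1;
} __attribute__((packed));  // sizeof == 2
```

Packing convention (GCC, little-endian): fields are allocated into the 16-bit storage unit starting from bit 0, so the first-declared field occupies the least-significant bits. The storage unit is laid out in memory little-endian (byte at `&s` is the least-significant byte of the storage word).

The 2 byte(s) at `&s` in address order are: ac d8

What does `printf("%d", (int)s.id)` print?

6

[0]=0xac [1]=0xd8 (little-endian) → word 0xd8ac
kind [0+:1] = (word>>0) & 0x1 = 0
id [1+:4] = (word>>1) & 0xf = 6  ←
prio [5+:6] = (word>>5) & 0x3f = 5
chan [11+:2] = (word>>11) & 0x3 = 3
len [13+:2] = (word>>13) & 0x3 = 2
type [15+:1] = (word>>15) & 0x1 = 1
id signed 4b, MSB=0: value = 6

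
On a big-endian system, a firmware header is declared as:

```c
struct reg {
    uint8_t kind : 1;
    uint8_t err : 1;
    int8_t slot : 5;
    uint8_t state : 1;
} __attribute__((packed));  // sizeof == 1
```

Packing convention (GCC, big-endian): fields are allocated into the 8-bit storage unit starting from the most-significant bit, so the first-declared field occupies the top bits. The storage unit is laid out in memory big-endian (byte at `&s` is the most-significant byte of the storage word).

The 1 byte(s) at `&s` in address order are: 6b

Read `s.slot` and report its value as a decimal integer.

[0]=0x6b (big-endian) → word 0x6b
kind:1 @ bit 7 → (0x6b>>7)&0x1 = 0x0
err:1 @ bit 6 → (0x6b>>6)&0x1 = 0x1
slot:5 @ bit 1 → (0x6b>>1)&0x1f = 0x15  ←
state:1 @ bit 0 → (0x6b>>0)&0x1 = 0x1
slot signed 5b, MSB=1: 21 - 32 = -11

-11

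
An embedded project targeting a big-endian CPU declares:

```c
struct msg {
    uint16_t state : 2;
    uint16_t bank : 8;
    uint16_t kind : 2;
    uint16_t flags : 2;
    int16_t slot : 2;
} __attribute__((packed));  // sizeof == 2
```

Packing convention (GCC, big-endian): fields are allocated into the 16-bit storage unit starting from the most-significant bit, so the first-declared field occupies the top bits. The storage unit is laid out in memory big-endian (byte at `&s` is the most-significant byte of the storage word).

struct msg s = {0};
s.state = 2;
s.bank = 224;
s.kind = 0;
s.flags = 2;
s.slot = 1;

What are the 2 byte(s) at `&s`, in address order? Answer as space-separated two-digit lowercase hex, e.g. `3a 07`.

b8 09

[14+:2] state=2 & 0x3 = 0x2; word=0x8000
[6+:8] bank=224 & 0xff = 0xe0; word=0xb800
[4+:2] kind=0 & 0x3 = 0x0; word=0xb800
[2+:2] flags=2 & 0x3 = 0x2; word=0xb808
[0+:2] slot=1 & 0x3 = 0x1; word=0xb809
word = 0xb809 → big-endian bytes:
  [0]=0xb8  [1]=0x09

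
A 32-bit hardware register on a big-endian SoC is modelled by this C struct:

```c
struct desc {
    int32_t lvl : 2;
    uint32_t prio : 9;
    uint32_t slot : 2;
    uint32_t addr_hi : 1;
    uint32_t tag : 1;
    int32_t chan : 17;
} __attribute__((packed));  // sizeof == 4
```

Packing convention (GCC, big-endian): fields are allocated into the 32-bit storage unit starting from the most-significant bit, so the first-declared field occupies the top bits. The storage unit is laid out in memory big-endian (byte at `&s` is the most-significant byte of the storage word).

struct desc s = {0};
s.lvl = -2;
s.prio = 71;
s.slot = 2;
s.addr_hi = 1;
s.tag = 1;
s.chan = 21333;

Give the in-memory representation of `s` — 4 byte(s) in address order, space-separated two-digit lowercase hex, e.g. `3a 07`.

88 f6 53 55

lvl:2 = -2 → 0x2 << 30 → word 0x80000000
prio:9 = 71 → 0x47 << 21 → word 0x88e00000
slot:2 = 2 → 0x2 << 19 → word 0x88f00000
addr_hi:1 = 1 → 0x1 << 18 → word 0x88f40000
tag:1 = 1 → 0x1 << 17 → word 0x88f60000
chan:17 = 21333 → 0x5355 << 0 → word 0x88f65355
word = 0x88f65355 → big-endian bytes:
  [0]=0x88  [1]=0xf6  [2]=0x53  [3]=0x55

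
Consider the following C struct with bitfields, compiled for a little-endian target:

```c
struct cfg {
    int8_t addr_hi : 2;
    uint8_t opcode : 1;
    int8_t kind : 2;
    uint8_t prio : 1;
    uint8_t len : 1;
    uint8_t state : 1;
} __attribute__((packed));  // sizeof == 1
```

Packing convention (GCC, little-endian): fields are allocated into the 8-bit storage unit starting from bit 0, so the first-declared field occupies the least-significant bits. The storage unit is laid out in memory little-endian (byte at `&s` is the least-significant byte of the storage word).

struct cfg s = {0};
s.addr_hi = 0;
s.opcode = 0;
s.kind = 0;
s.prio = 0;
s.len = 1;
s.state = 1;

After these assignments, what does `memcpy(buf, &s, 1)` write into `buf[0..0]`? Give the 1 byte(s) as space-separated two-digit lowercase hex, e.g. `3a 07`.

addr_hi:2 = 0 → 0x0 << 0 → word 0x00
opcode:1 = 0 → 0x0 << 2 → word 0x00
kind:2 = 0 → 0x0 << 3 → word 0x00
prio:1 = 0 → 0x0 << 5 → word 0x00
len:1 = 1 → 0x1 << 6 → word 0x40
state:1 = 1 → 0x1 << 7 → word 0xc0
word = 0xc0 → little-endian bytes:
  [0]=0xc0

c0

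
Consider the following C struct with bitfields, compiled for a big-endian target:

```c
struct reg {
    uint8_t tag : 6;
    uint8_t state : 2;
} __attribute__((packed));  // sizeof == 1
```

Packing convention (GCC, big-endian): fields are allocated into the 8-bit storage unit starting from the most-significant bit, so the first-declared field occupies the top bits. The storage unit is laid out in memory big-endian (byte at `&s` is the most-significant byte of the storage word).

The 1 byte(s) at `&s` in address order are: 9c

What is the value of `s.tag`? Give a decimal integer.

39

[0]=0x9c (big-endian) → word 0x9c
tag [2+:6] = (word>>2) & 0x3f = 39  ←
state [0+:2] = (word>>0) & 0x3 = 0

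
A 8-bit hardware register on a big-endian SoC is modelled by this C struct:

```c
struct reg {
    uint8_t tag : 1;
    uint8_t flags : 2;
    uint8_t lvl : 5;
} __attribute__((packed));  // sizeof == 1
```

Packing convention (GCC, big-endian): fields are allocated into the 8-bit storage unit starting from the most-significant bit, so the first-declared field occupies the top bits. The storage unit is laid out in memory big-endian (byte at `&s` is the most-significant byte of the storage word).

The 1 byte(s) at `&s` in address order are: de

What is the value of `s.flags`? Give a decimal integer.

2

[0]=0xde (big-endian) → word 0xde
tag:1 @ bit 7 → (0xde>>7)&0x1 = 0x1
flags:2 @ bit 5 → (0xde>>5)&0x3 = 0x2  ←
lvl:5 @ bit 0 → (0xde>>0)&0x1f = 0x1e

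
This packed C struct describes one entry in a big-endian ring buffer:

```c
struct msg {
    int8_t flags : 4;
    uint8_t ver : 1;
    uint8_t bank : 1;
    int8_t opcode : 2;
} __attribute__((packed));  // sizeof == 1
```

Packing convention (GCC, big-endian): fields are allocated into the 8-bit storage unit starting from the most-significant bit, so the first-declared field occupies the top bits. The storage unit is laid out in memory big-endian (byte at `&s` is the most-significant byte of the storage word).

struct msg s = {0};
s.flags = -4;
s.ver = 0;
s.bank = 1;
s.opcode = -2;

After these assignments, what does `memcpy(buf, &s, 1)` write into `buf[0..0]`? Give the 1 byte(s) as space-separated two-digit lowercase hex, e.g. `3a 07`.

flags (4b) val=-4 bits=0xc at bit 4: 0xc0
ver (1b) val=0 bits=0x0 at bit 3: 0xc0
bank (1b) val=1 bits=0x1 at bit 2: 0xc4
opcode (2b) val=-2 bits=0x2 at bit 0: 0xc6
word = 0xc6 → big-endian bytes:
  [0]=0xc6

c6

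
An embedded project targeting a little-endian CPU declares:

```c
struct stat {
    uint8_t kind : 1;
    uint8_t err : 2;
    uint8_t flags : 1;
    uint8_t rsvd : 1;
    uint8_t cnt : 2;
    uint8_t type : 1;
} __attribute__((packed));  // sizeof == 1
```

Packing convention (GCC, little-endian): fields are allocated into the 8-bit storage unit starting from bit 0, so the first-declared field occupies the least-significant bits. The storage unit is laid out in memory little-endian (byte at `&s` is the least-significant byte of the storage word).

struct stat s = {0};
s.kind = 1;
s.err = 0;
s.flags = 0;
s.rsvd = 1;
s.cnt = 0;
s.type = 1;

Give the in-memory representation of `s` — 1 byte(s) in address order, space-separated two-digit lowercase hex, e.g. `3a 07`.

91

kind (1b) val=1 bits=0x1 at bit 0: 0x01
err (2b) val=0 bits=0x0 at bit 1: 0x01
flags (1b) val=0 bits=0x0 at bit 3: 0x01
rsvd (1b) val=1 bits=0x1 at bit 4: 0x11
cnt (2b) val=0 bits=0x0 at bit 5: 0x11
type (1b) val=1 bits=0x1 at bit 7: 0x91
word = 0x91 → little-endian bytes:
  [0]=0x91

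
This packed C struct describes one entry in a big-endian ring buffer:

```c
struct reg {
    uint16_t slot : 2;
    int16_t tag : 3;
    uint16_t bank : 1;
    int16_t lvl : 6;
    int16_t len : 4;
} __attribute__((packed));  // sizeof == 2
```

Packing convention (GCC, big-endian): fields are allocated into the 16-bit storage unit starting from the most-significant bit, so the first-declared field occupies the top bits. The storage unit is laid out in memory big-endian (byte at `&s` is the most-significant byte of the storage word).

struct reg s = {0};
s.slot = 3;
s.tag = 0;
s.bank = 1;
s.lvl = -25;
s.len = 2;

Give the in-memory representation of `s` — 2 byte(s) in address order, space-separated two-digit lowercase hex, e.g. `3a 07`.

[14+:2] slot=3 & 0x3 = 0x3; word=0xc000
[11+:3] tag=0 & 0x7 = 0x0; word=0xc000
[10+:1] bank=1 & 0x1 = 0x1; word=0xc400
[4+:6] lvl=-25 & 0x3f = 0x27; word=0xc670
[0+:4] len=2 & 0xf = 0x2; word=0xc672
word = 0xc672 → big-endian bytes:
  [0]=0xc6  [1]=0x72

c6 72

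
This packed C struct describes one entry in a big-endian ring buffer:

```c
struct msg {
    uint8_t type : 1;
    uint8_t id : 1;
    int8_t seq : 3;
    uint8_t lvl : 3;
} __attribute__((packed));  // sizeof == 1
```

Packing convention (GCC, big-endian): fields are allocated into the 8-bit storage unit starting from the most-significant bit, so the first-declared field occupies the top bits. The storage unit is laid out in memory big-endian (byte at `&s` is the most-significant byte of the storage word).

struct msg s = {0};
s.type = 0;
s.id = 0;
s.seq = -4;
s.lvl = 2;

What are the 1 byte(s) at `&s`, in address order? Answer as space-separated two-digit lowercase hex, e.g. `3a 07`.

type (1b) val=0 bits=0x0 at bit 7: 0x00
id (1b) val=0 bits=0x0 at bit 6: 0x00
seq (3b) val=-4 bits=0x4 at bit 3: 0x20
lvl (3b) val=2 bits=0x2 at bit 0: 0x22
word = 0x22 → big-endian bytes:
  [0]=0x22

22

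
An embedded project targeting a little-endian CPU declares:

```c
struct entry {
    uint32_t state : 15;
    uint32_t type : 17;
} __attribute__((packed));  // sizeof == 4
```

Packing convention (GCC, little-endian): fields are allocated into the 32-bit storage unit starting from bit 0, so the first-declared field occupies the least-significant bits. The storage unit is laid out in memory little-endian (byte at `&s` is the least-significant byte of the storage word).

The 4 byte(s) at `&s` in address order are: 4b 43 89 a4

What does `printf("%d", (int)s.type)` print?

[0]=0x4b [1]=0x43 [2]=0x89 [3]=0xa4 (little-endian) → word 0xa489434b
state:15 @ bit 0 → (0xa489434b>>0)&0x7fff = 0x434b
type:17 @ bit 15 → (0xa489434b>>15)&0x1ffff = 0x14912  ←

84242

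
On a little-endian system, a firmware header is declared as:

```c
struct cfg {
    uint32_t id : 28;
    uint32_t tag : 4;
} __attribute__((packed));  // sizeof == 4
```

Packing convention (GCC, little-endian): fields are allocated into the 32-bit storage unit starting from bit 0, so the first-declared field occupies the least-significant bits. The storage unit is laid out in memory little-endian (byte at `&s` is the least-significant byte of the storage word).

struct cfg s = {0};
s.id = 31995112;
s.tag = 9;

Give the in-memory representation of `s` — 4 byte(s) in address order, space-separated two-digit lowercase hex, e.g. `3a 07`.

id (28b) val=31995112 bits=0x1e834e8 at bit 0: 0x01e834e8
tag (4b) val=9 bits=0x9 at bit 28: 0x91e834e8
word = 0x91e834e8 → little-endian bytes:
  [0]=0xe8  [1]=0x34  [2]=0xe8  [3]=0x91

e8 34 e8 91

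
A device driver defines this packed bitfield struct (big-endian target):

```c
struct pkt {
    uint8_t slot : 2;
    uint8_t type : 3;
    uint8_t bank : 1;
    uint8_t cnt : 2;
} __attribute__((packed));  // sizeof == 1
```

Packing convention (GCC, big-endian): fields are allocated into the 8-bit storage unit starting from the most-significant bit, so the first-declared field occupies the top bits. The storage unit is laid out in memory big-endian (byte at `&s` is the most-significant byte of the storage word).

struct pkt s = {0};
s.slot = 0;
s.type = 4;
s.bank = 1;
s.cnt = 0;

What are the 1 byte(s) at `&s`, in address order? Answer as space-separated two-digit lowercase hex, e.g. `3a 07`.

slot:2 = 0 → 0x0 << 6 → word 0x00
type:3 = 4 → 0x4 << 3 → word 0x20
bank:1 = 1 → 0x1 << 2 → word 0x24
cnt:2 = 0 → 0x0 << 0 → word 0x24
word = 0x24 → big-endian bytes:
  [0]=0x24

24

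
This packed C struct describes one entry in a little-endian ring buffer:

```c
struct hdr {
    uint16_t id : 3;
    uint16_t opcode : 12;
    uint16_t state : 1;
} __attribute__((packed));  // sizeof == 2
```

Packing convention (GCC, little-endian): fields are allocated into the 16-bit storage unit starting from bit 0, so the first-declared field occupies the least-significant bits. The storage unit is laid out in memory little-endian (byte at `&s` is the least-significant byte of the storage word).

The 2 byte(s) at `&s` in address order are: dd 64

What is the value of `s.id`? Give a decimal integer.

5

[0]=0xdd [1]=0x64 (little-endian) → word 0x64dd
id [0+:3] = (word>>0) & 0x7 = 5  ←
opcode [3+:12] = (word>>3) & 0xfff = 3227
state [15+:1] = (word>>15) & 0x1 = 0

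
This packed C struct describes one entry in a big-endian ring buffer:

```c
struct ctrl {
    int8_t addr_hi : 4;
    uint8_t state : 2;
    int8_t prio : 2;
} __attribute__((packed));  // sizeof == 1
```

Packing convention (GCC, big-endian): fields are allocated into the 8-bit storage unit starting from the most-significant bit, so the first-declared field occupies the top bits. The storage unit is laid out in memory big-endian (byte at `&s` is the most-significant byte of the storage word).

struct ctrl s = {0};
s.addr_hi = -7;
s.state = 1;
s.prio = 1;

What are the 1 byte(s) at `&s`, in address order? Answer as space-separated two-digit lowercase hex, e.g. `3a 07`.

[4+:4] addr_hi=-7 & 0xf = 0x9; word=0x90
[2+:2] state=1 & 0x3 = 0x1; word=0x94
[0+:2] prio=1 & 0x3 = 0x1; word=0x95
word = 0x95 → big-endian bytes:
  [0]=0x95

95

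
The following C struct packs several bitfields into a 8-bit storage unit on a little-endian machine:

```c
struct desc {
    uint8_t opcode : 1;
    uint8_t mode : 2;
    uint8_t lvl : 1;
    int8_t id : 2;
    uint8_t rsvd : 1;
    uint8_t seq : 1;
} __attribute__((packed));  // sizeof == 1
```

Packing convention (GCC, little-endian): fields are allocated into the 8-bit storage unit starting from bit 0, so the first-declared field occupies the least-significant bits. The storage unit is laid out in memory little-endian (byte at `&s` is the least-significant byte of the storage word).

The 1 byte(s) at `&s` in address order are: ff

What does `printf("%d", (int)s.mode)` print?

[0]=0xff (little-endian) → word 0xff
opcode:1 @ bit 0 → (0xff>>0)&0x1 = 0x1
mode:2 @ bit 1 → (0xff>>1)&0x3 = 0x3  ←
lvl:1 @ bit 3 → (0xff>>3)&0x1 = 0x1
id:2 @ bit 4 → (0xff>>4)&0x3 = 0x3
rsvd:1 @ bit 6 → (0xff>>6)&0x1 = 0x1
seq:1 @ bit 7 → (0xff>>7)&0x1 = 0x1

3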